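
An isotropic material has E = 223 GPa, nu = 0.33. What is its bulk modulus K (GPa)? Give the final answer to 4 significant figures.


K = E / (3*(1-2*nu))
K = 223 / (3*(1-2*0.33))
K = 218.6 GPa


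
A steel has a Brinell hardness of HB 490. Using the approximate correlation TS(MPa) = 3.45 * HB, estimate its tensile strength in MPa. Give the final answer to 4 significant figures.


TS (MPa) = 3.45 * HB
TS = 3.45 * 490
TS = 1691 MPa


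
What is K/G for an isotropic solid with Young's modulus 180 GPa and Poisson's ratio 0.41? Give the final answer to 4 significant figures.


G = E / (2*(1+nu))
G = 180 / (2*(1+0.41)) = 63.8298 GPa
K = E / (3*(1-2*nu))
K = 180 / (3*(1-2*0.41)) = 333.333 GPa
K/G = 333.333 / 63.8298 = 5.222


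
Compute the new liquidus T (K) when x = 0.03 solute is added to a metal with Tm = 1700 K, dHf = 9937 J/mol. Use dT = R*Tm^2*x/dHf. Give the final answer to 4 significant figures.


dT = R*Tm^2*x / dHf
dT = 8.314 * 1700^2 * 0.03 / 9937
dT = 72.5394 K
T_new = 1700 - 72.5394 = 1627 K


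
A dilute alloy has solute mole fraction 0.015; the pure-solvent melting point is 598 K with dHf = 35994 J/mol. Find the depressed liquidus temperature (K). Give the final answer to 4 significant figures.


dT = R*Tm^2*x / dHf
dT = 8.314 * 598^2 * 0.015 / 35994
dT = 1.23901 K
T_new = 598 - 1.23901 = 596.8 K


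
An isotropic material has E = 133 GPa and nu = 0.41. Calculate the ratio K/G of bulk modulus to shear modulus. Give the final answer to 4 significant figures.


G = E / (2*(1+nu))
G = 133 / (2*(1+0.41)) = 47.1631 GPa
K = E / (3*(1-2*nu))
K = 133 / (3*(1-2*0.41)) = 246.296 GPa
K/G = 246.296 / 47.1631 = 5.222


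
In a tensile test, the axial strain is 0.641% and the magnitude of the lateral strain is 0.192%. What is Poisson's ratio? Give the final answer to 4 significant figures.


nu = -epsilon_lat / epsilon_axial
Lateral strain is contraction (negative), so using magnitudes:
nu = 0.192 / 0.641
nu = 0.2995


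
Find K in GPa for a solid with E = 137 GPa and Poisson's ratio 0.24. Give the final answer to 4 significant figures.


K = E / (3*(1-2*nu))
K = 137 / (3*(1-2*0.24))
K = 87.82 GPa


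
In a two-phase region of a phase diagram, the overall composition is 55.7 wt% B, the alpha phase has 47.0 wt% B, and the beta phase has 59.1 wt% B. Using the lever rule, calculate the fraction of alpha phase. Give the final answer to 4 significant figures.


f_alpha = (C_beta - C0) / (C_beta - C_alpha)
f_alpha = (59.1 - 55.7) / (59.1 - 47.0)
f_alpha = 0.281


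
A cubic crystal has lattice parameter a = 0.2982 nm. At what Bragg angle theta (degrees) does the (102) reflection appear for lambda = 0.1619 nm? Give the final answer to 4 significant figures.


d = a / sqrt(h^2+k^2+l^2)
d = 0.2982 / sqrt(5) = 0.133359 nm
lambda = 2*d*sin(theta)  =>  sin(theta) = lambda / (2*d)
sin(theta) = 0.1619 / (2 * 0.133359) = 0.607008
theta = 37.37 deg


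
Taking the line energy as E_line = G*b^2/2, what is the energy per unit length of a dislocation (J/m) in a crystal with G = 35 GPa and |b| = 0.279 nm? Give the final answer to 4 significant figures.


E = G*b^2/2
b = 0.279 nm = 2.79e-10 m
G = 35 GPa = 3.5e+10 Pa
E = 0.5 * 3.5e+10 * (2.79e-10)^2
E = 1.362e-09 J/m


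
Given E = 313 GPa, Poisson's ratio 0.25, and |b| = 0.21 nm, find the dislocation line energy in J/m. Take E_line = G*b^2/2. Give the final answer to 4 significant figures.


Step 1: G = E / (2*(1+nu))
G = 313 / (2*(1+0.25)) = 125.2 GPa = 1.252e+11 Pa
Step 2: E_line = G*b^2/2
b = 0.21 nm = 2.1e-10 m
E_line = 0.5 * 1.252e+11 * (2.1e-10)^2 = 2.761e-09 J/m


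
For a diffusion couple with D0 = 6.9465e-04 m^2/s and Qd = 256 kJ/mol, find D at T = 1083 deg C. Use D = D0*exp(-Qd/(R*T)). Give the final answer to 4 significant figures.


D = D0 * exp(-Qd / (R*T))
T = 1356.15 K
D = 6.9465e-04 * exp(-256e3 / (8.314 * 1356.15))
D = 9.574e-14 m^2/s


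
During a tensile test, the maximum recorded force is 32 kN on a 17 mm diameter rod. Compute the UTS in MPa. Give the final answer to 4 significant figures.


A0 = pi*(d/2)^2 = pi*(17/2)^2 = 226.98 mm^2
UTS = F_max / A0 = 32*1000 / 226.98
UTS = 141 MPa


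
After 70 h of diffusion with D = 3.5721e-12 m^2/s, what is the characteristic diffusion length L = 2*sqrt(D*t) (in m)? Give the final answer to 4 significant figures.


t = 70 hr = 252000 s
Diffusion length = 2*sqrt(D*t)
= 2*sqrt(3.5721e-12 * 252000)
= 1.898e-03 m


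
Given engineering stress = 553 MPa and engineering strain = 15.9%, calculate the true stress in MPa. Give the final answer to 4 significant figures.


sigma_true = sigma_eng * (1 + epsilon_eng)
sigma_true = 553 * (1 + 0.159)
sigma_true = 640.9 MPa


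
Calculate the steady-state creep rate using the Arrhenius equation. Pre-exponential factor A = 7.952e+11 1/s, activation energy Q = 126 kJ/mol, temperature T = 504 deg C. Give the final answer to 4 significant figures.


rate = A * exp(-Q / (R*T))
T = 504 + 273.15 = 777.15 K
rate = 7.952e+11 * exp(-126e3 / (8.314 * 777.15))
rate = 2700 1/s


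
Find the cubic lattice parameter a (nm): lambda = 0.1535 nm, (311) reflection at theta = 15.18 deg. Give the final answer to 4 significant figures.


d = lambda / (2*sin(theta))
d = 0.1535 / (2*sin(15.18 deg))
d = 0.293104 nm
a = d * sqrt(h^2+k^2+l^2) = 0.293104 * sqrt(11)
a = 0.9721 nm


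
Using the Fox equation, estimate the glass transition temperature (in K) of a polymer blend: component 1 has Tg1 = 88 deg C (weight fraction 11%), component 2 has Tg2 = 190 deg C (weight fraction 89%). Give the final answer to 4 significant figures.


1/Tg = w1/Tg1 + w2/Tg2 (in Kelvin)
Tg1 = 361.15 K, Tg2 = 463.15 K
1/Tg = 0.11/361.15 + 0.89/463.15
Tg = 449.2 K


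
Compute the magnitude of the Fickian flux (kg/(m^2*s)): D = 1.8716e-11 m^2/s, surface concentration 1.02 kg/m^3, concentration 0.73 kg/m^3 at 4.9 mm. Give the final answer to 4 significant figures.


J = -D * (dC/dx) = D * (C1 - C2) / dx
J = 1.8716e-11 * (1.02 - 0.73) / 4.9e-03
J = 1.108e-09 kg/(m^2*s)


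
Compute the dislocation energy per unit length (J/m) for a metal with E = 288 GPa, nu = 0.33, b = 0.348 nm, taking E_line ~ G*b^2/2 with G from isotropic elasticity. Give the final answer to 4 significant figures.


Step 1: G = E / (2*(1+nu))
G = 288 / (2*(1+0.33)) = 108.271 GPa = 1.08271e+11 Pa
Step 2: E_line = G*b^2/2
b = 0.348 nm = 3.48e-10 m
E_line = 0.5 * 1.08271e+11 * (3.48e-10)^2 = 6.556e-09 J/m


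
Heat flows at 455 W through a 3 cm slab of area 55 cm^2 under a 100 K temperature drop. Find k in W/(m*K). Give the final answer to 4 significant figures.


k = Q*L / (A*dT)
L = 0.03 m, A = 5.5e-03 m^2
k = 455 * 0.03 / (5.5e-03 * 100)
k = 24.82 W/(m*K)


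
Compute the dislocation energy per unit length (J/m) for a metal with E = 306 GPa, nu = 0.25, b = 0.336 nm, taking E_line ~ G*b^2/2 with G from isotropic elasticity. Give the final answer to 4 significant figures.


Step 1: G = E / (2*(1+nu))
G = 306 / (2*(1+0.25)) = 122.4 GPa = 1.224e+11 Pa
Step 2: E_line = G*b^2/2
b = 0.336 nm = 3.36e-10 m
E_line = 0.5 * 1.224e+11 * (3.36e-10)^2 = 6.909e-09 J/m


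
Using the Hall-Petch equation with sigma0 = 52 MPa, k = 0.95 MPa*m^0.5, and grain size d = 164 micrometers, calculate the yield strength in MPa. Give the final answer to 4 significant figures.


sigma_y = sigma0 + k / sqrt(d)
d = 164 um = 1.64e-04 m
sigma_y = 52 + 0.95 / sqrt(1.64e-04)
sigma_y = 126.2 MPa


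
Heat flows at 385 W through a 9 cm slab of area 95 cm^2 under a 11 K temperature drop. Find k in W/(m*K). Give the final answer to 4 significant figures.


k = Q*L / (A*dT)
L = 0.09 m, A = 9.5e-03 m^2
k = 385 * 0.09 / (9.5e-03 * 11)
k = 331.6 W/(m*K)


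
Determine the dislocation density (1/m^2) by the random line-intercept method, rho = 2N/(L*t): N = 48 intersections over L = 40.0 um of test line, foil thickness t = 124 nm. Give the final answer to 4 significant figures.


rho = 2N / (L * t)
L = 40.0 um = 4e-05 m, t = 124 nm = 1.24e-07 m
rho = 2 * 48 / (4e-05 * 1.24e-07)
rho = 1.935e+13 1/m^2


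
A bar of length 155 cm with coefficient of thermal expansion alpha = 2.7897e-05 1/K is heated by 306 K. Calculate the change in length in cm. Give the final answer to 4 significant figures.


dL = L0 * alpha * dT
dL = 155 * 2.7897e-05 * 306
dL = 1.323 cm


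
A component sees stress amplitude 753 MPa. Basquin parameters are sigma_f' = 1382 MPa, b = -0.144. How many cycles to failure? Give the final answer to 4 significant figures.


sigma_a = sigma_f' * (2*Nf)^b
2*Nf = (sigma_a / sigma_f')^(1/b)
2*Nf = (753 / 1382)^(1/-0.144)
2*Nf = 67.8173
Nf = 33.91 cycles


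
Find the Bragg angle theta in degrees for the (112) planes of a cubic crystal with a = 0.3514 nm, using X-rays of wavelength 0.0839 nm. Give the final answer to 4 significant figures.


d = a / sqrt(h^2+k^2+l^2)
d = 0.3514 / sqrt(6) = 0.143458 nm
lambda = 2*d*sin(theta)  =>  sin(theta) = lambda / (2*d)
sin(theta) = 0.0839 / (2 * 0.143458) = 0.292419
theta = 17 deg


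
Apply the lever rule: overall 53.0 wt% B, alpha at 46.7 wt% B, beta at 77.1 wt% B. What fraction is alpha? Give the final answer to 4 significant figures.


f_alpha = (C_beta - C0) / (C_beta - C_alpha)
f_alpha = (77.1 - 53.0) / (77.1 - 46.7)
f_alpha = 0.7928


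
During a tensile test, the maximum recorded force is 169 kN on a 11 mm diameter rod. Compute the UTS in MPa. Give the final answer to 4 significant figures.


A0 = pi*(d/2)^2 = pi*(11/2)^2 = 95.0332 mm^2
UTS = F_max / A0 = 169*1000 / 95.0332
UTS = 1778 MPa


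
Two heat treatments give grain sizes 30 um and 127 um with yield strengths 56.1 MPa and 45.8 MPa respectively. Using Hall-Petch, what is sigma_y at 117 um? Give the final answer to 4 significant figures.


sigma_y = sigma0 + k / sqrt(d)
1/sqrt(d1) = 1/sqrt(3e-05) = 182.574;  1/sqrt(d2) = 88.7357
k = (sigma1 - sigma2) / (1/sqrt(d1) - 1/sqrt(d2)) = (56.1 - 45.8) / (182.574 - 88.7357) = 0.109763 MPa*m^0.5
sigma0 = sigma1 - k/sqrt(d1) = 56.1 - 0.109763*182.574 = 36.0601 MPa
sigma_y(d3) = 36.0601 + 0.109763 / sqrt(1.17e-04) = 46.21 MPa


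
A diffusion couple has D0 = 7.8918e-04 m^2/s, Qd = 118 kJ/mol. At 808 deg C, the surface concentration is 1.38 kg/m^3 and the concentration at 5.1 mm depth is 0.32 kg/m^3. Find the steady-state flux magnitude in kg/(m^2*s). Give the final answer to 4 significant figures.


Step 1: D = D0 * exp(-Qd/(R*T))
T = 808 + 273.15 = 1081.15 K
D = 7.8918e-04 * exp(-118e3 / (8.314 * 1081.15)) = 1.57008e-09 m^2/s
Step 2: J = D * (C1 - C2) / dx
J = 1.57008e-09 * (1.38 - 0.32) / 5.1e-03
J = 3.263e-07 kg/(m^2*s)


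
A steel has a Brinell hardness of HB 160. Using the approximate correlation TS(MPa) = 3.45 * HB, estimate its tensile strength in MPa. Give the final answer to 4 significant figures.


TS (MPa) = 3.45 * HB
TS = 3.45 * 160
TS = 552 MPa


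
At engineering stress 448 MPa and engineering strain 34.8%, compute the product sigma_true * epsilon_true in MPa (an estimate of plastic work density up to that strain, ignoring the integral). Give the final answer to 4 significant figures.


sigma_true = sigma_eng * (1 + epsilon_eng)
sigma_true = 448 * (1 + 0.348) = 603.904 MPa
epsilon_true = ln(1 + epsilon_eng)
epsilon_true = ln(1 + 0.348) = 0.298622
sigma_true * epsilon_true = 603.904 * 0.298622 = 180.3 MPa


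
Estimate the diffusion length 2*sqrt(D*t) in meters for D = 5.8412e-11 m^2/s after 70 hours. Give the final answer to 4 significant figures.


t = 70 hr = 252000 s
Diffusion length = 2*sqrt(D*t)
= 2*sqrt(5.8412e-11 * 252000)
= 7.673e-03 m


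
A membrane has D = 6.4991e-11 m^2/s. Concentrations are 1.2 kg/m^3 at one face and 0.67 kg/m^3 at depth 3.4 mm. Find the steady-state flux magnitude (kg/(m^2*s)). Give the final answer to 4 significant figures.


J = -D * (dC/dx) = D * (C1 - C2) / dx
J = 6.4991e-11 * (1.2 - 0.67) / 3.4e-03
J = 1.013e-08 kg/(m^2*s)


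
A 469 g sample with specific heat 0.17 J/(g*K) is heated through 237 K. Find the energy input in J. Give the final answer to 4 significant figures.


Q = m * cp * dT
Q = 469 * 0.17 * 237
Q = 18900 J


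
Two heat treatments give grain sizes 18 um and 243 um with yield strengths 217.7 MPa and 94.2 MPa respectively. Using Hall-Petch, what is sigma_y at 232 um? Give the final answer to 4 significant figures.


sigma_y = sigma0 + k / sqrt(d)
1/sqrt(d1) = 1/sqrt(1.8e-05) = 235.702;  1/sqrt(d2) = 64.15
k = (sigma1 - sigma2) / (1/sqrt(d1) - 1/sqrt(d2)) = (217.7 - 94.2) / (235.702 - 64.15) = 0.719897 MPa*m^0.5
sigma0 = sigma1 - k/sqrt(d1) = 217.7 - 0.719897*235.702 = 48.0186 MPa
sigma_y(d3) = 48.0186 + 0.719897 / sqrt(2.32e-04) = 95.28 MPa


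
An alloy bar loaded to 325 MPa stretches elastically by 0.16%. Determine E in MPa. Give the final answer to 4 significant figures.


E = sigma / epsilon
epsilon = 0.16% = 1.6e-03
E = 325 / 1.6e-03
E = 203100 MPa


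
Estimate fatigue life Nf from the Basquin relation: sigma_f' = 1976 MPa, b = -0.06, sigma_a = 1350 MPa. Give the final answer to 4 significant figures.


sigma_a = sigma_f' * (2*Nf)^b
2*Nf = (sigma_a / sigma_f')^(1/b)
2*Nf = (1350 / 1976)^(1/-0.06)
2*Nf = 572.207
Nf = 286.1 cycles


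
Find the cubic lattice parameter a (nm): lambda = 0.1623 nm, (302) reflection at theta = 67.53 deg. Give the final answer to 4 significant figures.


d = lambda / (2*sin(theta))
d = 0.1623 / (2*sin(67.53 deg))
d = 0.0878171 nm
a = d * sqrt(h^2+k^2+l^2) = 0.0878171 * sqrt(13)
a = 0.3166 nm


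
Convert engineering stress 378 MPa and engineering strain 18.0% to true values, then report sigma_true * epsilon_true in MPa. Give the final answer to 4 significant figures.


sigma_true = sigma_eng * (1 + epsilon_eng)
sigma_true = 378 * (1 + 0.18) = 446.04 MPa
epsilon_true = ln(1 + epsilon_eng)
epsilon_true = ln(1 + 0.18) = 0.165514
sigma_true * epsilon_true = 446.04 * 0.165514 = 73.83 MPa


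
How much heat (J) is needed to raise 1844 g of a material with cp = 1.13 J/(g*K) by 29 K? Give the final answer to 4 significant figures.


Q = m * cp * dT
Q = 1844 * 1.13 * 29
Q = 60430 J


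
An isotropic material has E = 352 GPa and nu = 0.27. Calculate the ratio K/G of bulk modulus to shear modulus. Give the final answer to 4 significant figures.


G = E / (2*(1+nu))
G = 352 / (2*(1+0.27)) = 138.583 GPa
K = E / (3*(1-2*nu))
K = 352 / (3*(1-2*0.27)) = 255.072 GPa
K/G = 255.072 / 138.583 = 1.841


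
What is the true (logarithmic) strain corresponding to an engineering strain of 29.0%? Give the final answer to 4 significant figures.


epsilon_true = ln(1 + epsilon_eng)
epsilon_true = ln(1 + 0.29)
epsilon_true = 0.2546


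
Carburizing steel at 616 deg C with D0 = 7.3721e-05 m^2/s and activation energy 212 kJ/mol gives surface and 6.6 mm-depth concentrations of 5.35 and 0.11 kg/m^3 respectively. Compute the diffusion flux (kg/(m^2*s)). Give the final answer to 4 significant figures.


Step 1: D = D0 * exp(-Qd/(R*T))
T = 616 + 273.15 = 889.15 K
D = 7.3721e-05 * exp(-212e3 / (8.314 * 889.15)) = 2.58725e-17 m^2/s
Step 2: J = D * (C1 - C2) / dx
J = 2.58725e-17 * (5.35 - 0.11) / 6.6e-03
J = 2.054e-14 kg/(m^2*s)


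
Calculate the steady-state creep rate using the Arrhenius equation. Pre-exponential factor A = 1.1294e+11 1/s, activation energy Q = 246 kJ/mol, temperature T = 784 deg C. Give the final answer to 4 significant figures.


rate = A * exp(-Q / (R*T))
T = 784 + 273.15 = 1057.15 K
rate = 1.1294e+11 * exp(-246e3 / (8.314 * 1057.15))
rate = 0.07895 1/s


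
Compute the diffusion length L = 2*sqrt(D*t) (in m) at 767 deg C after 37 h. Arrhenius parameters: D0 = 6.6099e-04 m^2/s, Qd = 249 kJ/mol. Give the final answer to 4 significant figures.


Step 1: D = D0 * exp(-Qd/(R*T))
T = 1040.15 K
D = 6.6099e-04 * exp(-249e3 / (8.314 * 1040.15)) = 2.06713e-16 m^2/s
Step 2: L = 2*sqrt(D*t)
t = 37 h = 133200 s
L = 2*sqrt(2.06713e-16 * 133200) = 1.049e-05 m


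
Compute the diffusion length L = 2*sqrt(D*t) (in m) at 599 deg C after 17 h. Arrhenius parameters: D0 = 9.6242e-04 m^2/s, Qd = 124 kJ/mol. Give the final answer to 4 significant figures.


Step 1: D = D0 * exp(-Qd/(R*T))
T = 872.15 K
D = 9.6242e-04 * exp(-124e3 / (8.314 * 872.15)) = 3.60174e-11 m^2/s
Step 2: L = 2*sqrt(D*t)
t = 17 h = 61200 s
L = 2*sqrt(3.60174e-11 * 61200) = 2.969e-03 m


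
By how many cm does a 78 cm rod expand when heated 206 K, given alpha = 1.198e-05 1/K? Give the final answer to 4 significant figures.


dL = L0 * alpha * dT
dL = 78 * 1.198e-05 * 206
dL = 0.1925 cm


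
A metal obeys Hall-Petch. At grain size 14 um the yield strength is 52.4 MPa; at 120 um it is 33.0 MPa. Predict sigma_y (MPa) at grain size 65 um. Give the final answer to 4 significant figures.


sigma_y = sigma0 + k / sqrt(d)
1/sqrt(d1) = 1/sqrt(1.4e-05) = 267.261;  1/sqrt(d2) = 91.2871
k = (sigma1 - sigma2) / (1/sqrt(d1) - 1/sqrt(d2)) = (52.4 - 33.0) / (267.261 - 91.2871) = 0.110243 MPa*m^0.5
sigma0 = sigma1 - k/sqrt(d1) = 52.4 - 0.110243*267.261 = 22.9362 MPa
sigma_y(d3) = 22.9362 + 0.110243 / sqrt(6.5e-05) = 36.61 MPa


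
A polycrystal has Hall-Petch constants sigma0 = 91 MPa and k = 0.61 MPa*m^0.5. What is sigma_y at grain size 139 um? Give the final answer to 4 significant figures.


sigma_y = sigma0 + k / sqrt(d)
d = 139 um = 1.39e-04 m
sigma_y = 91 + 0.61 / sqrt(1.39e-04)
sigma_y = 142.7 MPa


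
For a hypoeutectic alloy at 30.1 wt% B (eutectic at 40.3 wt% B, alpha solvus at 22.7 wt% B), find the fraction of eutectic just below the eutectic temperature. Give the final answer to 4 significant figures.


f_primary = (C_e - C0) / (C_e - C_alpha_max)
f_primary = (40.3 - 30.1) / (40.3 - 22.7)
f_primary = 0.579545
f_eutectic = 1 - 0.579545 = 0.4205


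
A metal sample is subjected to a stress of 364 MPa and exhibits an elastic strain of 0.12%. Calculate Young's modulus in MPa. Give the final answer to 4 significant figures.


E = sigma / epsilon
epsilon = 0.12% = 1.2e-03
E = 364 / 1.2e-03
E = 303300 MPa


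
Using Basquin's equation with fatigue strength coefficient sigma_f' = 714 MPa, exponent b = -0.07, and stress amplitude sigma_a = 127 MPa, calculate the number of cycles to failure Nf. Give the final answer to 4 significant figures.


sigma_a = sigma_f' * (2*Nf)^b
2*Nf = (sigma_a / sigma_f')^(1/b)
2*Nf = (127 / 714)^(1/-0.07)
2*Nf = 5.16153e+10
Nf = 2.581e+10 cycles


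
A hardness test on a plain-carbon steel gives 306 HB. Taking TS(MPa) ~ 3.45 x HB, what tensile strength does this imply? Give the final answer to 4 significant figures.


TS (MPa) = 3.45 * HB
TS = 3.45 * 306
TS = 1056 MPa


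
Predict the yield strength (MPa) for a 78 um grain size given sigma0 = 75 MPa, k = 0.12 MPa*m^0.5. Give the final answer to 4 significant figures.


sigma_y = sigma0 + k / sqrt(d)
d = 78 um = 7.8e-05 m
sigma_y = 75 + 0.12 / sqrt(7.8e-05)
sigma_y = 88.59 MPa


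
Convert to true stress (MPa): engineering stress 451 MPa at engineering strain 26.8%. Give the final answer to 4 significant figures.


sigma_true = sigma_eng * (1 + epsilon_eng)
sigma_true = 451 * (1 + 0.268)
sigma_true = 571.9 MPa


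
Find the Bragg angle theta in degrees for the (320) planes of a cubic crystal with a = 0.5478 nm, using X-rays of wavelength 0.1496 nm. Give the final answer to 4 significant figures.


d = a / sqrt(h^2+k^2+l^2)
d = 0.5478 / sqrt(13) = 0.151932 nm
lambda = 2*d*sin(theta)  =>  sin(theta) = lambda / (2*d)
sin(theta) = 0.1496 / (2 * 0.151932) = 0.492324
theta = 29.49 deg


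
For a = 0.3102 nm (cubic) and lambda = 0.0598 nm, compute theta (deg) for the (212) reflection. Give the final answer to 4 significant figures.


d = a / sqrt(h^2+k^2+l^2)
d = 0.3102 / sqrt(9) = 0.1034 nm
lambda = 2*d*sin(theta)  =>  sin(theta) = lambda / (2*d)
sin(theta) = 0.0598 / (2 * 0.1034) = 0.289168
theta = 16.81 deg


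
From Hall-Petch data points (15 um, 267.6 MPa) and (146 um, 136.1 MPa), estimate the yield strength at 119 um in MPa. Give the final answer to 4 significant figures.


sigma_y = sigma0 + k / sqrt(d)
1/sqrt(d1) = 1/sqrt(1.5e-05) = 258.199;  1/sqrt(d2) = 82.7606
k = (sigma1 - sigma2) / (1/sqrt(d1) - 1/sqrt(d2)) = (267.6 - 136.1) / (258.199 - 82.7606) = 0.749551 MPa*m^0.5
sigma0 = sigma1 - k/sqrt(d1) = 267.6 - 0.749551*258.199 = 74.0667 MPa
sigma_y(d3) = 74.0667 + 0.749551 / sqrt(1.19e-04) = 142.8 MPa


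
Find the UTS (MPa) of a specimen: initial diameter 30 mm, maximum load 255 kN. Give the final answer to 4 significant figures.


A0 = pi*(d/2)^2 = pi*(30/2)^2 = 706.858 mm^2
UTS = F_max / A0 = 255*1000 / 706.858
UTS = 360.8 MPa


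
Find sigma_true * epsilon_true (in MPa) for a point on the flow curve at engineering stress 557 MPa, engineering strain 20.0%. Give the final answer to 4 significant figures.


sigma_true = sigma_eng * (1 + epsilon_eng)
sigma_true = 557 * (1 + 0.2) = 668.4 MPa
epsilon_true = ln(1 + epsilon_eng)
epsilon_true = ln(1 + 0.2) = 0.182322
sigma_true * epsilon_true = 668.4 * 0.182322 = 121.9 MPa


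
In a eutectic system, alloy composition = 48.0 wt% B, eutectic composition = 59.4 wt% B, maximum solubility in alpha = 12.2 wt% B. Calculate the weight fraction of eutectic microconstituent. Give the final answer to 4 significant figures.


f_primary = (C_e - C0) / (C_e - C_alpha_max)
f_primary = (59.4 - 48.0) / (59.4 - 12.2)
f_primary = 0.241525
f_eutectic = 1 - 0.241525 = 0.7585


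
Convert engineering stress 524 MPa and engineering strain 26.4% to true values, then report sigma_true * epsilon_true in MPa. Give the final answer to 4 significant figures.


sigma_true = sigma_eng * (1 + epsilon_eng)
sigma_true = 524 * (1 + 0.264) = 662.336 MPa
epsilon_true = ln(1 + epsilon_eng)
epsilon_true = ln(1 + 0.264) = 0.234281
sigma_true * epsilon_true = 662.336 * 0.234281 = 155.2 MPa


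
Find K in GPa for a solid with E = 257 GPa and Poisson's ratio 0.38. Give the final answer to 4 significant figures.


K = E / (3*(1-2*nu))
K = 257 / (3*(1-2*0.38))
K = 356.9 GPa


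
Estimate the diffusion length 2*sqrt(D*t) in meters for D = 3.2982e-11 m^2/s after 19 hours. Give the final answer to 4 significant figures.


t = 19 hr = 68400 s
Diffusion length = 2*sqrt(D*t)
= 2*sqrt(3.2982e-11 * 68400)
= 3.004e-03 m


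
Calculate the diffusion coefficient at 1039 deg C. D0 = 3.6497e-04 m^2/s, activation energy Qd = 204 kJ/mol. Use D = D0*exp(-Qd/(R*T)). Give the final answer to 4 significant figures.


D = D0 * exp(-Qd / (R*T))
T = 1312.15 K
D = 3.6497e-04 * exp(-204e3 / (8.314 * 1312.15))
D = 2.761e-12 m^2/s


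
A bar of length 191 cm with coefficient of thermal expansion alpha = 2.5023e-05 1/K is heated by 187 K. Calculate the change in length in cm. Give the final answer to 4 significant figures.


dL = L0 * alpha * dT
dL = 191 * 2.5023e-05 * 187
dL = 0.8937 cm


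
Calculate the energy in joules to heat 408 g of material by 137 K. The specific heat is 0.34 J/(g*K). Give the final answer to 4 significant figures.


Q = m * cp * dT
Q = 408 * 0.34 * 137
Q = 19000 J


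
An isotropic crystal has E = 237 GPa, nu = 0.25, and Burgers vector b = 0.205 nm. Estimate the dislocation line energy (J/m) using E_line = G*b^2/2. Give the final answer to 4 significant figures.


Step 1: G = E / (2*(1+nu))
G = 237 / (2*(1+0.25)) = 94.8 GPa = 9.48e+10 Pa
Step 2: E_line = G*b^2/2
b = 0.205 nm = 2.05e-10 m
E_line = 0.5 * 9.48e+10 * (2.05e-10)^2 = 1.992e-09 J/m


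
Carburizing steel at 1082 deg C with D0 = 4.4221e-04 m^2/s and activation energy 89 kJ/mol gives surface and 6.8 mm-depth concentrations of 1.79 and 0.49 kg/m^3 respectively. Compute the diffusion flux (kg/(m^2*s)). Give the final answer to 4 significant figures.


Step 1: D = D0 * exp(-Qd/(R*T))
T = 1082 + 273.15 = 1355.15 K
D = 4.4221e-04 * exp(-89e3 / (8.314 * 1355.15)) = 1.64049e-07 m^2/s
Step 2: J = D * (C1 - C2) / dx
J = 1.64049e-07 * (1.79 - 0.49) / 6.8e-03
J = 3.136e-05 kg/(m^2*s)


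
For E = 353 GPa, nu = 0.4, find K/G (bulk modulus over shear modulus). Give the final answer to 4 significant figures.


G = E / (2*(1+nu))
G = 353 / (2*(1+0.4)) = 126.071 GPa
K = E / (3*(1-2*nu))
K = 353 / (3*(1-2*0.4)) = 588.333 GPa
K/G = 588.333 / 126.071 = 4.667


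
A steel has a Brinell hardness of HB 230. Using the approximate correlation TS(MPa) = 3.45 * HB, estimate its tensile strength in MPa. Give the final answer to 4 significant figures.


TS (MPa) = 3.45 * HB
TS = 3.45 * 230
TS = 793.5 MPa


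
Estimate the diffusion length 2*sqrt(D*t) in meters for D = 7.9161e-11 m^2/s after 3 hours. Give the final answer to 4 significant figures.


t = 3 hr = 10800 s
Diffusion length = 2*sqrt(D*t)
= 2*sqrt(7.9161e-11 * 10800)
= 1.849e-03 m


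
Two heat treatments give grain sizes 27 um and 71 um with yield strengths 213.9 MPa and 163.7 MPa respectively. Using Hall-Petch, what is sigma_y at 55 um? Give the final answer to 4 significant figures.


sigma_y = sigma0 + k / sqrt(d)
1/sqrt(d1) = 1/sqrt(2.7e-05) = 192.45;  1/sqrt(d2) = 118.678
k = (sigma1 - sigma2) / (1/sqrt(d1) - 1/sqrt(d2)) = (213.9 - 163.7) / (192.45 - 118.678) = 0.680476 MPa*m^0.5
sigma0 = sigma1 - k/sqrt(d1) = 213.9 - 0.680476*192.45 = 82.9424 MPa
sigma_y(d3) = 82.9424 + 0.680476 / sqrt(5.5e-05) = 174.7 MPa


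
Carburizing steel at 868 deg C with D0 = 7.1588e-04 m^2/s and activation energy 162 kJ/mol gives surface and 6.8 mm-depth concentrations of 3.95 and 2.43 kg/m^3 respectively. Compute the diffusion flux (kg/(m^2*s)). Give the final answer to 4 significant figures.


Step 1: D = D0 * exp(-Qd/(R*T))
T = 868 + 273.15 = 1141.15 K
D = 7.1588e-04 * exp(-162e3 / (8.314 * 1141.15)) = 2.74938e-11 m^2/s
Step 2: J = D * (C1 - C2) / dx
J = 2.74938e-11 * (3.95 - 2.43) / 6.8e-03
J = 6.146e-09 kg/(m^2*s)


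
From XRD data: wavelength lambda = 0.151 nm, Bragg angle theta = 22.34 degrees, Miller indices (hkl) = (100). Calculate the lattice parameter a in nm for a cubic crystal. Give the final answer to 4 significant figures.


d = lambda / (2*sin(theta))
d = 0.151 / (2*sin(22.34 deg))
d = 0.198631 nm
a = d * sqrt(h^2+k^2+l^2) = 0.198631 * sqrt(1)
a = 0.1986 nm


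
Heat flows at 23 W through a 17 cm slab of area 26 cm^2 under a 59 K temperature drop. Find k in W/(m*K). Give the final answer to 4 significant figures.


k = Q*L / (A*dT)
L = 0.17 m, A = 2.6e-03 m^2
k = 23 * 0.17 / (2.6e-03 * 59)
k = 25.49 W/(m*K)


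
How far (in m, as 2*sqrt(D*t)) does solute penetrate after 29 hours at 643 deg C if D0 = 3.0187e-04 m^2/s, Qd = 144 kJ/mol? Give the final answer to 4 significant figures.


Step 1: D = D0 * exp(-Qd/(R*T))
T = 916.15 K
D = 3.0187e-04 * exp(-144e3 / (8.314 * 916.15)) = 1.85913e-12 m^2/s
Step 2: L = 2*sqrt(D*t)
t = 29 h = 104400 s
L = 2*sqrt(1.85913e-12 * 104400) = 8.811e-04 m


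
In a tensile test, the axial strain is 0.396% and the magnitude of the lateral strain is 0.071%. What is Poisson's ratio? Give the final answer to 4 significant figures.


nu = -epsilon_lat / epsilon_axial
Lateral strain is contraction (negative), so using magnitudes:
nu = 0.071 / 0.396
nu = 0.1793


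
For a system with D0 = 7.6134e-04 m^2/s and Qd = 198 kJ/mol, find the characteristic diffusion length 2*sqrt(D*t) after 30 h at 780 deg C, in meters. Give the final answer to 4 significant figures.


Step 1: D = D0 * exp(-Qd/(R*T))
T = 1053.15 K
D = 7.6134e-04 * exp(-198e3 / (8.314 * 1053.15)) = 1.15007e-13 m^2/s
Step 2: L = 2*sqrt(D*t)
t = 30 h = 108000 s
L = 2*sqrt(1.15007e-13 * 108000) = 2.229e-04 m


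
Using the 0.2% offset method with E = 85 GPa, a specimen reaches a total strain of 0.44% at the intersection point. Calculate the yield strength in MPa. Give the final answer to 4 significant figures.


Offset strain = 0.002
Elastic strain at yield = total_strain - offset = 4.4e-03 - 0.002 = 2.4e-03
sigma_y = E * elastic_strain = 85000 * 2.4e-03
sigma_y = 204 MPa


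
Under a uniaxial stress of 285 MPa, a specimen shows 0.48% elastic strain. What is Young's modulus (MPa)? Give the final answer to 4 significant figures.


E = sigma / epsilon
epsilon = 0.48% = 4.8e-03
E = 285 / 4.8e-03
E = 59380 MPa


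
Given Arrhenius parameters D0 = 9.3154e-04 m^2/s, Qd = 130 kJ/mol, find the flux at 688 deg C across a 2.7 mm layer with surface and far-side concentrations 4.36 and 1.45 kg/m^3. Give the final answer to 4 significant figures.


Step 1: D = D0 * exp(-Qd/(R*T))
T = 688 + 273.15 = 961.15 K
D = 9.3154e-04 * exp(-130e3 / (8.314 * 961.15)) = 8.0162e-11 m^2/s
Step 2: J = D * (C1 - C2) / dx
J = 8.0162e-11 * (4.36 - 1.45) / 2.7e-03
J = 8.64e-08 kg/(m^2*s)


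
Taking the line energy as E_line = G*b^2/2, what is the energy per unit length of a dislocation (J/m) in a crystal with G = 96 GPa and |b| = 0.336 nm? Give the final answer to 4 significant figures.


E = G*b^2/2
b = 0.336 nm = 3.36e-10 m
G = 96 GPa = 9.6e+10 Pa
E = 0.5 * 9.6e+10 * (3.36e-10)^2
E = 5.419e-09 J/m


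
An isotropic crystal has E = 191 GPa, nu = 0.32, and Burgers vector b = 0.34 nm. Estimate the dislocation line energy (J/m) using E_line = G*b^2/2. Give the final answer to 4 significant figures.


Step 1: G = E / (2*(1+nu))
G = 191 / (2*(1+0.32)) = 72.3485 GPa = 7.23485e+10 Pa
Step 2: E_line = G*b^2/2
b = 0.34 nm = 3.4e-10 m
E_line = 0.5 * 7.23485e+10 * (3.4e-10)^2 = 4.182e-09 J/m


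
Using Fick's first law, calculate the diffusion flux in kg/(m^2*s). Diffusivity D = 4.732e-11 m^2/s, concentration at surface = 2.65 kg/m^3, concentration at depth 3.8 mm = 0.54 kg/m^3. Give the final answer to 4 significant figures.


J = -D * (dC/dx) = D * (C1 - C2) / dx
J = 4.732e-11 * (2.65 - 0.54) / 3.8e-03
J = 2.628e-08 kg/(m^2*s)


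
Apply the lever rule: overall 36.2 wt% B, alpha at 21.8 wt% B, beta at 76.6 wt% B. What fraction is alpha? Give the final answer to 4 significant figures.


f_alpha = (C_beta - C0) / (C_beta - C_alpha)
f_alpha = (76.6 - 36.2) / (76.6 - 21.8)
f_alpha = 0.7372


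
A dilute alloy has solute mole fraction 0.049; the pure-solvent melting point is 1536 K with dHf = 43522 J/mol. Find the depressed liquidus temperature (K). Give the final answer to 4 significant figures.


dT = R*Tm^2*x / dHf
dT = 8.314 * 1536^2 * 0.049 / 43522
dT = 22.0841 K
T_new = 1536 - 22.0841 = 1514 K


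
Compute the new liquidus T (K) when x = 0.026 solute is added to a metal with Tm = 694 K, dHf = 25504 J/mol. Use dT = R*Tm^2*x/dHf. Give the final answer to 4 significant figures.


dT = R*Tm^2*x / dHf
dT = 8.314 * 694^2 * 0.026 / 25504
dT = 4.0822 K
T_new = 694 - 4.0822 = 689.9 K


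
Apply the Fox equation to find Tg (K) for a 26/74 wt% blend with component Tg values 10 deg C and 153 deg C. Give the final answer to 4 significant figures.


1/Tg = w1/Tg1 + w2/Tg2 (in Kelvin)
Tg1 = 283.15 K, Tg2 = 426.15 K
1/Tg = 0.26/283.15 + 0.74/426.15
Tg = 376.7 K


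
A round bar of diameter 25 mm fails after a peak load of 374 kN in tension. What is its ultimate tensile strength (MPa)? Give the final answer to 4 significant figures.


A0 = pi*(d/2)^2 = pi*(25/2)^2 = 490.874 mm^2
UTS = F_max / A0 = 374*1000 / 490.874
UTS = 761.9 MPa


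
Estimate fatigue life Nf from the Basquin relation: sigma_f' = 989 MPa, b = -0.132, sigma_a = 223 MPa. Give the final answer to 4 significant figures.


sigma_a = sigma_f' * (2*Nf)^b
2*Nf = (sigma_a / sigma_f')^(1/b)
2*Nf = (223 / 989)^(1/-0.132)
2*Nf = 79559.6
Nf = 39780 cycles


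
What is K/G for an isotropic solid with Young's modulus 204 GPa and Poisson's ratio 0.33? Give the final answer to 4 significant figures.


G = E / (2*(1+nu))
G = 204 / (2*(1+0.33)) = 76.6917 GPa
K = E / (3*(1-2*nu))
K = 204 / (3*(1-2*0.33)) = 200 GPa
K/G = 200 / 76.6917 = 2.608


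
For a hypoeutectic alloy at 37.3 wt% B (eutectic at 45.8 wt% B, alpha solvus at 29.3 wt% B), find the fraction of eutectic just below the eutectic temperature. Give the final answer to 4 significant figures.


f_primary = (C_e - C0) / (C_e - C_alpha_max)
f_primary = (45.8 - 37.3) / (45.8 - 29.3)
f_primary = 0.515152
f_eutectic = 1 - 0.515152 = 0.4848


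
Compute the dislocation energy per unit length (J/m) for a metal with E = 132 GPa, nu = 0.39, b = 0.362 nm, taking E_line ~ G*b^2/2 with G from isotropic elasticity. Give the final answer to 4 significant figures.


Step 1: G = E / (2*(1+nu))
G = 132 / (2*(1+0.39)) = 47.482 GPa = 4.7482e+10 Pa
Step 2: E_line = G*b^2/2
b = 0.362 nm = 3.62e-10 m
E_line = 0.5 * 4.7482e+10 * (3.62e-10)^2 = 3.111e-09 J/m


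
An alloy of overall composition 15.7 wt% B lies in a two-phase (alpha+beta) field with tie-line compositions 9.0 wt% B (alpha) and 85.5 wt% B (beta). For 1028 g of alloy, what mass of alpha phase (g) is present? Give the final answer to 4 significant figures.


f_alpha = (C_beta - C0) / (C_beta - C_alpha)
f_alpha = (85.5 - 15.7) / (85.5 - 9.0) = 0.912418
m_alpha = f_alpha * m_total = 0.912418 * 1028 = 938 g


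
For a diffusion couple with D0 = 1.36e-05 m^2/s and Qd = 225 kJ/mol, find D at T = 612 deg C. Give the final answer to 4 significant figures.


D = D0 * exp(-Qd / (R*T))
T = 885.15 K
D = 1.36e-05 * exp(-225e3 / (8.314 * 885.15))
D = 7.167e-19 m^2/s


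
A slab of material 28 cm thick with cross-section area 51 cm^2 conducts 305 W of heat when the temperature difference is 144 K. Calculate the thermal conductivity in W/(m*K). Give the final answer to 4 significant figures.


k = Q*L / (A*dT)
L = 0.28 m, A = 5.1e-03 m^2
k = 305 * 0.28 / (5.1e-03 * 144)
k = 116.3 W/(m*K)


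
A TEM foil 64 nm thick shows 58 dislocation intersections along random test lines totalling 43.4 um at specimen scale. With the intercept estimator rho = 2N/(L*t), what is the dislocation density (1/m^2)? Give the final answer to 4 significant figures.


rho = 2N / (L * t)
L = 43.4 um = 4.34e-05 m, t = 64 nm = 6.4e-08 m
rho = 2 * 58 / (4.34e-05 * 6.4e-08)
rho = 4.176e+13 1/m^2


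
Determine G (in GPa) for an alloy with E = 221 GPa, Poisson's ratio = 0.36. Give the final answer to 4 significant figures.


G = E / (2*(1+nu))
G = 221 / (2*(1+0.36))
G = 81.25 GPa


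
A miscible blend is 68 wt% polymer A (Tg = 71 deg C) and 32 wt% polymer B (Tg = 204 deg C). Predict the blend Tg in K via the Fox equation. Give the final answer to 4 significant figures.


1/Tg = w1/Tg1 + w2/Tg2 (in Kelvin)
Tg1 = 344.15 K, Tg2 = 477.15 K
1/Tg = 0.68/344.15 + 0.32/477.15
Tg = 377.9 K


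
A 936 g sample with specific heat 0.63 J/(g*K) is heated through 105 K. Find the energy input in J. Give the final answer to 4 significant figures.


Q = m * cp * dT
Q = 936 * 0.63 * 105
Q = 61920 J


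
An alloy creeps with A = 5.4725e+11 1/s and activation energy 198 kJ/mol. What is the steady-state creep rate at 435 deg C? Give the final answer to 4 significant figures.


rate = A * exp(-Q / (R*T))
T = 435 + 273.15 = 708.15 K
rate = 5.4725e+11 * exp(-198e3 / (8.314 * 708.15))
rate = 1.358e-03 1/s


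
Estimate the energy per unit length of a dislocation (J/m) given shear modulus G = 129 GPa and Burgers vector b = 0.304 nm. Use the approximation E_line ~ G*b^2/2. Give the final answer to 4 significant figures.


E = G*b^2/2
b = 0.304 nm = 3.04e-10 m
G = 129 GPa = 1.29e+11 Pa
E = 0.5 * 1.29e+11 * (3.04e-10)^2
E = 5.961e-09 J/m


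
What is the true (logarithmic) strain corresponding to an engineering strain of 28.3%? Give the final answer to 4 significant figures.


epsilon_true = ln(1 + epsilon_eng)
epsilon_true = ln(1 + 0.283)
epsilon_true = 0.2492


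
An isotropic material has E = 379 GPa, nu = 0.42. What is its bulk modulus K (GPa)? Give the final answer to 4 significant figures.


K = E / (3*(1-2*nu))
K = 379 / (3*(1-2*0.42))
K = 789.6 GPa


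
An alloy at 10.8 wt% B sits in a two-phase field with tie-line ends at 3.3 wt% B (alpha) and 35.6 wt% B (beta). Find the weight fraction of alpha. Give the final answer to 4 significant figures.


f_alpha = (C_beta - C0) / (C_beta - C_alpha)
f_alpha = (35.6 - 10.8) / (35.6 - 3.3)
f_alpha = 0.7678


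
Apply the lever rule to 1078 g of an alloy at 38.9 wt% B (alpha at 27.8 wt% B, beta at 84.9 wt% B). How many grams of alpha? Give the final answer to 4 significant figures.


f_alpha = (C_beta - C0) / (C_beta - C_alpha)
f_alpha = (84.9 - 38.9) / (84.9 - 27.8) = 0.805604
m_alpha = f_alpha * m_total = 0.805604 * 1078 = 868.4 g


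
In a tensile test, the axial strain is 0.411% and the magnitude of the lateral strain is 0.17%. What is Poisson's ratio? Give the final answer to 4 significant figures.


nu = -epsilon_lat / epsilon_axial
Lateral strain is contraction (negative), so using magnitudes:
nu = 0.17 / 0.411
nu = 0.4136


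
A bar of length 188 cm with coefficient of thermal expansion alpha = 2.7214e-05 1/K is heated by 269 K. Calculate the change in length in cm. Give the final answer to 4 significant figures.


dL = L0 * alpha * dT
dL = 188 * 2.7214e-05 * 269
dL = 1.376 cm


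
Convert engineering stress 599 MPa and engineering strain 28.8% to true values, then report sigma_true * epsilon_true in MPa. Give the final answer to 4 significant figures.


sigma_true = sigma_eng * (1 + epsilon_eng)
sigma_true = 599 * (1 + 0.288) = 771.512 MPa
epsilon_true = ln(1 + epsilon_eng)
epsilon_true = ln(1 + 0.288) = 0.253091
sigma_true * epsilon_true = 771.512 * 0.253091 = 195.3 MPa


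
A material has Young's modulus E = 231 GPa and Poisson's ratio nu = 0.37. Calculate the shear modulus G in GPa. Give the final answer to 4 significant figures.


G = E / (2*(1+nu))
G = 231 / (2*(1+0.37))
G = 84.31 GPa


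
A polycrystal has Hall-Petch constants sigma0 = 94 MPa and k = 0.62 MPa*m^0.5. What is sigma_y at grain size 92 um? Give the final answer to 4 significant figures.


sigma_y = sigma0 + k / sqrt(d)
d = 92 um = 9.2e-05 m
sigma_y = 94 + 0.62 / sqrt(9.2e-05)
sigma_y = 158.6 MPa


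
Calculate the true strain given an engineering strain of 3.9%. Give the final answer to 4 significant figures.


epsilon_true = ln(1 + epsilon_eng)
epsilon_true = ln(1 + 0.039)
epsilon_true = 0.03826


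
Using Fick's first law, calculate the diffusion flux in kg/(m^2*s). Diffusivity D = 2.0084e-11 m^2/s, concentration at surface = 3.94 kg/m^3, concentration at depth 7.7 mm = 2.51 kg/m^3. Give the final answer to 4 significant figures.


J = -D * (dC/dx) = D * (C1 - C2) / dx
J = 2.0084e-11 * (3.94 - 2.51) / 7.7e-03
J = 3.73e-09 kg/(m^2*s)


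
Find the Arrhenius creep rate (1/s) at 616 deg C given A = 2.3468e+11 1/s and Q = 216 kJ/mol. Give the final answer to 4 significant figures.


rate = A * exp(-Q / (R*T))
T = 616 + 273.15 = 889.15 K
rate = 2.3468e+11 * exp(-216e3 / (8.314 * 889.15))
rate = 0.04794 1/s


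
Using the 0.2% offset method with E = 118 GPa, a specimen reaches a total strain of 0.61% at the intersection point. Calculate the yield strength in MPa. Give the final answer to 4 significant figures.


Offset strain = 0.002
Elastic strain at yield = total_strain - offset = 6.1e-03 - 0.002 = 4.1e-03
sigma_y = E * elastic_strain = 118000 * 4.1e-03
sigma_y = 483.8 MPa


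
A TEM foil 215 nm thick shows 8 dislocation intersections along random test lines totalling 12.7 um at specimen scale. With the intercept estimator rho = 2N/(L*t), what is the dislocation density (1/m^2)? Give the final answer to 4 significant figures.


rho = 2N / (L * t)
L = 12.7 um = 1.27e-05 m, t = 215 nm = 2.15e-07 m
rho = 2 * 8 / (1.27e-05 * 2.15e-07)
rho = 5.86e+12 1/m^2


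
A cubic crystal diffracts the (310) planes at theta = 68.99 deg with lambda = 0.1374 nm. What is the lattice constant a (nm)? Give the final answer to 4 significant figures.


d = lambda / (2*sin(theta))
d = 0.1374 / (2*sin(68.99 deg))
d = 0.0735926 nm
a = d * sqrt(h^2+k^2+l^2) = 0.0735926 * sqrt(10)
a = 0.2327 nm


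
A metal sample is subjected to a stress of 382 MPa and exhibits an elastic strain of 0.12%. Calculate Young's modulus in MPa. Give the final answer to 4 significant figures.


E = sigma / epsilon
epsilon = 0.12% = 1.2e-03
E = 382 / 1.2e-03
E = 318300 MPa


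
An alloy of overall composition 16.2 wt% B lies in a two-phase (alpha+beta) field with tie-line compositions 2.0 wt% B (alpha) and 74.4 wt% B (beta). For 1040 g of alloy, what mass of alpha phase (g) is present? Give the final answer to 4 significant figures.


f_alpha = (C_beta - C0) / (C_beta - C_alpha)
f_alpha = (74.4 - 16.2) / (74.4 - 2.0) = 0.803867
m_alpha = f_alpha * m_total = 0.803867 * 1040 = 836 g
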